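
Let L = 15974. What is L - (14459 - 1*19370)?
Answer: 20885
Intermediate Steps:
L - (14459 - 1*19370) = 15974 - (14459 - 1*19370) = 15974 - (14459 - 19370) = 15974 - 1*(-4911) = 15974 + 4911 = 20885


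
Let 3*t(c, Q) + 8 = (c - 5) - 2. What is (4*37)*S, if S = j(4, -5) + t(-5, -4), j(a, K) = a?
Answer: -1184/3 ≈ -394.67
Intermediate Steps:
t(c, Q) = -5 + c/3 (t(c, Q) = -8/3 + ((c - 5) - 2)/3 = -8/3 + ((-5 + c) - 2)/3 = -8/3 + (-7 + c)/3 = -8/3 + (-7/3 + c/3) = -5 + c/3)
S = -8/3 (S = 4 + (-5 + (⅓)*(-5)) = 4 + (-5 - 5/3) = 4 - 20/3 = -8/3 ≈ -2.6667)
(4*37)*S = (4*37)*(-8/3) = 148*(-8/3) = -1184/3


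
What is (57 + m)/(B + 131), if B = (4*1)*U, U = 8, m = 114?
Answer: 171/163 ≈ 1.0491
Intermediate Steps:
B = 32 (B = (4*1)*8 = 4*8 = 32)
(57 + m)/(B + 131) = (57 + 114)/(32 + 131) = 171/163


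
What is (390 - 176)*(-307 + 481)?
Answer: 37236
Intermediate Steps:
(390 - 176)*(-307 + 481) = 214*174 = 37236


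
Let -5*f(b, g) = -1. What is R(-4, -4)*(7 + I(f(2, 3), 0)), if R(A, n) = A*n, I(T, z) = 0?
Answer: 112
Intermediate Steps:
f(b, g) = ⅕ (f(b, g) = -⅕*(-1) = ⅕)
R(-4, -4)*(7 + I(f(2, 3), 0)) = (-4*(-4))*(7 + 0) = 16*7 = 112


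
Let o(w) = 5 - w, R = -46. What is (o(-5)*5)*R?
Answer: -2300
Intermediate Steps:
(o(-5)*5)*R = ((5 - 1*(-5))*5)*(-46) = ((5 + 5)*5)*(-46) = (10*5)*(-46) = 50*(-46) = -2300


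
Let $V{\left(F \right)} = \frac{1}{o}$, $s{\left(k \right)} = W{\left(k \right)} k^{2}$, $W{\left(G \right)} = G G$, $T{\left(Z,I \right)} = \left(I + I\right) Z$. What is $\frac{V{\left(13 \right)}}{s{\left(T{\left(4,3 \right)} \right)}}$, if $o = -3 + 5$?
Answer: $\frac{1}{663552} \approx 1.507 \cdot 10^{-6}$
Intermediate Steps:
$T{\left(Z,I \right)} = 2 I Z$
$W{\left(G \right)} = G^{2}$
$o = 2$
$s{\left(k \right)} = k^{4}$ ($s{\left(k \right)} = k^{2} k^{2} = k^{4}$)
$V{\left(F \right)} = \frac{1}{2}$
$\frac{V{\left(13 \right)}}{s{\left(T{\left(4,3 \right)} \right)}} = \frac{1}{\left(2 \cdot 3 \cdot 4\right)^{4}} \cdot \frac{1}{2} = \frac{1}{24^{4}} \cdot \frac{1}{2} = \frac{1}{331776} \cdot \frac{1}{2} = \frac{1}{663552}$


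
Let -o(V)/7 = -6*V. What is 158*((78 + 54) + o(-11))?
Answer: -52140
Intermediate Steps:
o(V) = 42*V (o(V) = -(-42)*V = 42*V)
158*((78 + 54) + o(-11)) = 158*((78 + 54) + 42*(-11)) = 158*(132 - 462) = 158*(-330) = -52140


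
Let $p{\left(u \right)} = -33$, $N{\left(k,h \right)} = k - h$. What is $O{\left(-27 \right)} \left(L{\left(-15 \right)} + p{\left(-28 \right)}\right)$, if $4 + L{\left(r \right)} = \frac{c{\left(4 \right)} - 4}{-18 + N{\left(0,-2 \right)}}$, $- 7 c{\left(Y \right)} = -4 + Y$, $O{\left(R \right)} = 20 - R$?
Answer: $- \frac{6909}{4} \approx -1727.3$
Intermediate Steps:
$c{\left(Y \right)} = \frac{4}{7} - \frac{Y}{7}$ ($c{\left(Y \right)} = - \frac{-4 + Y}{7} = \frac{4}{7} - \frac{Y}{7}$)
$L{\left(r \right)} = - \frac{15}{4}$ ($L{\left(r \right)} = -4 + \frac{\left(\frac{4}{7} - \frac{4}{7}\right) - 4}{-18 + \left(0 - -2\right)} = -4 + \frac{\left(\frac{4}{7} - \frac{4}{7}\right) - 4}{-18 + \left(0 + 2\right)} = -4 + \frac{0 - 4}{-18 + 2} = -4 - \frac{4}{-16} = -4 - - \frac{1}{4} = -4 + \frac{1}{4} = - \frac{15}{4}$)
$O{\left(-27 \right)} \left(L{\left(-15 \right)} + p{\left(-28 \right)}\right) = \left(20 - -27\right) \left(- \frac{15}{4} - 33\right) = \left(20 + 27\right) \left(- \frac{147}{4}\right) = 47 \left(- \frac{147}{4}\right) = - \frac{6909}{4}$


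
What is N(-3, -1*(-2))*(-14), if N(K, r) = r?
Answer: -28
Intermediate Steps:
N(-3, -1*(-2))*(-14) = -1*(-2)*(-14) = 2*(-14) = -28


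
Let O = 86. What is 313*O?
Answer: 26918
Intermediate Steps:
313*O = 313*86 = 26918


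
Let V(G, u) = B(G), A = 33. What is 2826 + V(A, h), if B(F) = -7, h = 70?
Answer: 2819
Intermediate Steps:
V(G, u) = -7
2826 + V(A, h) = 2826 - 7 = 2819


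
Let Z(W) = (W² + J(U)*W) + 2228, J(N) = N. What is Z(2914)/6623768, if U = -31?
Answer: 4201645/3311884 ≈ 1.2687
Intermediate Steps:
Z(W) = 2228 + W² - 31*W (Z(W) = (W² - 31*W) + 2228 = 2228 + W² - 31*W)
Z(2914)/6623768 = (2228 + 2914² - 31*2914)/6623768 = (2228 + 8491396 - 90334)*(1/6623768) = 8403290*(1/6623768) = 4201645/3311884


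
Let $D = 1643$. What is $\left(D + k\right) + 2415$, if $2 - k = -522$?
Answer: $4582$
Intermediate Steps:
$k = 524$ ($k = 2 - -522 = 2 + 522 = 524$)
$\left(D + k\right) + 2415 = \left(1643 + 524\right) + 2415 = 2167 + 2415 = 4582$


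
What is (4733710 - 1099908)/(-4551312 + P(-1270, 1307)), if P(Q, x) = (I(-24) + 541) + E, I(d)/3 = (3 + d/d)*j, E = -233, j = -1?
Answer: -1816901/2275508 ≈ -0.79846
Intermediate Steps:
I(d) = -12 (I(d) = 3*((3 + d/d)*(-1)) = 3*((3 + 1)*(-1)) = 3*(4*(-1)) = 3*(-4) = -12)
P(Q, x) = 296 (P(Q, x) = (-12 + 541) - 233 = 529 - 233 = 296)
(4733710 - 1099908)/(-4551312 + P(-1270, 1307)) = (4733710 - 1099908)/(-4551312 + 296) = 3633802/(-4551016) = 3633802*(-1/4551016) = -1816901/2275508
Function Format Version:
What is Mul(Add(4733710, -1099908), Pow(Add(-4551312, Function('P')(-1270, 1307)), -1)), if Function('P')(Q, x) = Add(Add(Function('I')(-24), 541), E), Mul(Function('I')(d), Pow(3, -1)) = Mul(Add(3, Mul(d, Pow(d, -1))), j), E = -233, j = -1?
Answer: Rational(-1816901, 2275508) ≈ -0.79846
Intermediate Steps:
Function('I')(d) = -12 (Function('I')(d) = Mul(3, Mul(Add(3, Mul(d, Pow(d, -1))), -1)) = Mul(3, Mul(Add(3, 1), -1)) = Mul(3, Mul(4, -1)) = Mul(3, -4) = -12)
Function('P')(Q, x) = 296 (Function('P')(Q, x) = Add(Add(-12, 541), -233) = Add(529, -233) = 296)
Mul(Add(4733710, -1099908), Pow(Add(-4551312, Function('P')(-1270, 1307)), -1)) = Mul(Add(4733710, -1099908), Pow(Add(-4551312, 296), -1)) = Mul(3633802, Pow(-4551016, -1)) = Mul(3633802, Rational(-1, 4551016)) = Rational(-1816901, 2275508)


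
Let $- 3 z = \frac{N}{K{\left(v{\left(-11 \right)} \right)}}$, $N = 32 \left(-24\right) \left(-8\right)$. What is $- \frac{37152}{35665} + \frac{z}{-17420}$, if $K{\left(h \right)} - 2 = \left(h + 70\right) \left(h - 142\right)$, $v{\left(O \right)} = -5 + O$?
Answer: $- \frac{138014632928}{132488876975} \approx -1.0417$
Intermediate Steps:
$N = 6144$ ($N = \left(-768\right) \left(-8\right) = 6144$)
$K{\left(h \right)} = 2 + \left(-142 + h\right) \left(70 + h\right)$ ($K{\left(h \right)} = 2 + \left(h + 70\right) \left(h - 142\right) = 2 + \left(70 + h\right) \left(-142 + h\right) = 2 + \left(-142 + h\right) \left(70 + h\right)$)
$z = \frac{1024}{4265}$ ($z = - \frac{6144 \frac{1}{-9938 + \left(-5 - 11\right)^{2} - 72 \left(-5 - 11\right)}}{3} = - \frac{6144 \frac{1}{-9938 + \left(-16\right)^{2} - -1152}}{3} = - \frac{6144 \frac{1}{-9938 + 256 + 1152}}{3} = - \frac{6144 \frac{1}{-8530}}{3} = - \frac{6144 \left(- \frac{1}{8530}\right)}{3} = \left(- \frac{1}{3}\right) \left(- \frac{3072}{4265}\right) = \frac{1024}{4265} \approx 0.24009$)
$- \frac{37152}{35665} + \frac{z}{-17420} = - \frac{37152}{35665} + \frac{1024}{4265 \left(-17420\right)} = \left(-37152\right) \frac{1}{35665} + \frac{1024}{4265} \left(- \frac{1}{17420}\right) = - \frac{37152}{35665} - \frac{256}{18574075} = - \frac{138014632928}{132488876975}$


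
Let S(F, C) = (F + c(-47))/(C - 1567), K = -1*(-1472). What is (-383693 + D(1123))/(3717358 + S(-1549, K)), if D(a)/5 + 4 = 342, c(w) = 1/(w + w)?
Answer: -3411286790/33196152547 ≈ -0.10276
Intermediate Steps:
K = 1472
c(w) = 1/(2*w)
D(a) = 1690 (D(a) = -20 + 5*342 = -20 + 1710 = 1690)
S(F, C) = (-1/94 + F)/(-1567 + C) (S(F, C) = (F + (½)/(-47))/(C - 1567) = (F + (½)*(-1/47))/(-1567 + C) = (F - 1/94)/(-1567 + C) = (-1/94 + F)/(-1567 + C))
(-383693 + D(1123))/(3717358 + S(-1549, K)) = (-383693 + 1690)/(3717358 + (-1/94 - 1549)/(-1567 + 1472)) = -382003/(3717358 - 145607/94/(-95)) = -382003/(3717358 - 1/95*(-145607/94)) = -382003/(3717358 + 145607/8930) = -382003/33196152547/8930 = -382003*8930/33196152547 = -3411286790/33196152547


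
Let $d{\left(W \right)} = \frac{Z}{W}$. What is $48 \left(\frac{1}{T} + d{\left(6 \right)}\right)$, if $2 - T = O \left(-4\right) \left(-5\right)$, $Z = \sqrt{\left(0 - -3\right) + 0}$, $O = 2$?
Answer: $- \frac{24}{19} + 8 \sqrt{3} \approx 12.593$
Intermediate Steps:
$Z = \sqrt{3}$ ($Z = \sqrt{\left(0 + 3\right) + 0} = \sqrt{3 + 0} = \sqrt{3} \approx 1.732$)
$d{\left(W \right)} = \frac{\sqrt{3}}{W}$
$T = -38$ ($T = 2 - 2 \left(-4\right) \left(-5\right) = 2 - \left(-8\right) \left(-5\right) = 2 - 40 = -38$)
$48 \left(\frac{1}{T} + d{\left(6 \right)}\right) = 48 \left(\frac{1}{-38} + \frac{\sqrt{3}}{6}\right) = 48 \left(- \frac{1}{38} + \sqrt{3} \cdot \frac{1}{6}\right) = 48 \left(- \frac{1}{38} + \frac{\sqrt{3}}{6}\right) = - \frac{24}{19} + 8 \sqrt{3}$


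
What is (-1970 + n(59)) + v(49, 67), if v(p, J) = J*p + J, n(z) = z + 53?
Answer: 1492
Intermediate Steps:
n(z) = 53 + z
v(p, J) = J + J*p
(-1970 + n(59)) + v(49, 67) = (-1970 + (53 + 59)) + 67*(1 + 49) = (-1970 + 112) + 67*50 = -1858 + 3350 = 1492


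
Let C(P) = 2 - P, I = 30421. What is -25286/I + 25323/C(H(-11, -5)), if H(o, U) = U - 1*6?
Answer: 770022265/395473 ≈ 1947.1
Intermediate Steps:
H(o, U) = -6 + U (H(o, U) = U - 6 = -6 + U)
-25286/I + 25323/C(H(-11, -5)) = -25286/30421 + 25323/(2 - (-6 - 5)) = -25286*1/30421 + 25323/(2 - 1*(-11)) = -25286/30421 + 25323/(2 + 11) = -25286/30421 + 25323/13 = 770022265/395473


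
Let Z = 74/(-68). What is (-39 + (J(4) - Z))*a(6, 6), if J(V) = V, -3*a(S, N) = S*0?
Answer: 0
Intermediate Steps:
Z = -37/34 (Z = 74*(-1/68) = -37/34 ≈ -1.0882)
a(S, N) = 0 (a(S, N) = -S*0/3 = -1/3*0 = 0)
(-39 + (J(4) - Z))*a(6, 6) = (-39 + (4 - 1*(-37/34)))*0 = (-39 + (4 + 37/34))*0 = (-39 + 173/34)*0 = -1153/34*0 = 0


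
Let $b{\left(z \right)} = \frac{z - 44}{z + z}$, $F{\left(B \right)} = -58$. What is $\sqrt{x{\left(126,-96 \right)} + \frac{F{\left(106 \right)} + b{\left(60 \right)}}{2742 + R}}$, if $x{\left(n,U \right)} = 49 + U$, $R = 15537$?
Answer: $\frac{i \sqrt{43624400755}}{30465} \approx 6.8559 i$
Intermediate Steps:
$b{\left(z \right)} = \frac{-44 + z}{2 z}$
$\sqrt{x{\left(126,-96 \right)} + \frac{F{\left(106 \right)} + b{\left(60 \right)}}{2742 + R}} = \sqrt{\left(49 - 96\right) + \frac{-58 + \frac{-44 + 60}{2 \cdot 60}}{2742 + 15537}} = \sqrt{-47 + \frac{-58 + \frac{1}{2} \cdot \frac{1}{60} \cdot 16}{18279}} = \sqrt{-47 + \left(-58 + \frac{2}{15}\right) \frac{1}{18279}} = \sqrt{-47 - \frac{868}{274185}} = \sqrt{- \frac{12887563}{274185}} = \frac{i \sqrt{43624400755}}{30465}$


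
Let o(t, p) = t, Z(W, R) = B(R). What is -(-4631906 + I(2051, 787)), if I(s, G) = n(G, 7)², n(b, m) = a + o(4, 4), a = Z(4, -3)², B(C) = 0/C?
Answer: 4631890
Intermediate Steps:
B(C) = 0
Z(W, R) = 0
a = 0 (a = 0² = 0)
n(b, m) = 4 (n(b, m) = 0 + 4 = 4)
I(s, G) = 16 (I(s, G) = 4² = 16)
-(-4631906 + I(2051, 787)) = -(-4631906 + 16) = -1*(-4631890) = 4631890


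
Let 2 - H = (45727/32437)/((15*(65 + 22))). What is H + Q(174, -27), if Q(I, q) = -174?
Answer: -7280854747/42330285 ≈ -172.00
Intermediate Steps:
H = 84614843/42330285 (H = 2 - 45727/32437/(15*(65 + 22)) = 2 - 45727*(1/32437)/(15*87) = 2 - 45727/(32437*1305) = 2 - 1*45727/42330285 = 2 - 45727/42330285 = 84614843/42330285 ≈ 1.9989)
H + Q(174, -27) = 84614843/42330285 - 174 = -7280854747/42330285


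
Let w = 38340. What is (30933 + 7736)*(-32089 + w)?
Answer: 241719919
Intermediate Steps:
(30933 + 7736)*(-32089 + w) = (30933 + 7736)*(-32089 + 38340) = 38669*6251 = 241719919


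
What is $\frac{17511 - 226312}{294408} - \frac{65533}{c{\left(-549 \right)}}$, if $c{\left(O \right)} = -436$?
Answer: $\frac{4800600557}{32090472} \approx 149.6$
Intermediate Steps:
$\frac{17511 - 226312}{294408} - \frac{65533}{c{\left(-549 \right)}} = \frac{17511 - 226312}{294408} - \frac{65533}{-436} = \left(-208801\right) \frac{1}{294408} - - \frac{65533}{436} = - \frac{208801}{294408} + \frac{65533}{436} = \frac{4800600557}{32090472}$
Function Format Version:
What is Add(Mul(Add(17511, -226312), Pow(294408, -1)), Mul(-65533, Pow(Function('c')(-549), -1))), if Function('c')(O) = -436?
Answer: Rational(4800600557, 32090472) ≈ 149.60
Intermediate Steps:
Add(Mul(Add(17511, -226312), Pow(294408, -1)), Mul(-65533, Pow(Function('c')(-549), -1))) = Add(Mul(Add(17511, -226312), Pow(294408, -1)), Mul(-65533, Pow(-436, -1))) = Add(Mul(-208801, Rational(1, 294408)), Mul(-65533, Rational(-1, 436))) = Add(Rational(-208801, 294408), Rational(65533, 436)) = Rational(4800600557, 32090472)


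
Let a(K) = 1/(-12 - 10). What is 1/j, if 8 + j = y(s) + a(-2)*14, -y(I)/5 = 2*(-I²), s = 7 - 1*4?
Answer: 11/895 ≈ 0.012291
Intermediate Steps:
s = 3 (s = 7 - 4 = 3)
a(K) = -1/22 (a(K) = 1/(-22) = -1/22)
y(I) = 10*I² (y(I) = -10*(-I²) = -(-10)*I² = 10*I²)
j = 895/11 (j = -8 + (10*3² - 1/22*14) = -8 + (10*9 - 7/11) = -8 + (90 - 7/11) = -8 + 983/11 = 895/11 ≈ 81.364)
1/j = 1/(895/11) = 11/895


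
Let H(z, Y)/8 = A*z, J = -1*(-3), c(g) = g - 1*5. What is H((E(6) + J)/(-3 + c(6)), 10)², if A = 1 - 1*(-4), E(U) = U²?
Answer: 608400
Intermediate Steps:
c(g) = -5 + g (c(g) = g - 5 = -5 + g)
J = 3
A = 5 (A = 1 + 4 = 5)
H(z, Y) = 40*z (H(z, Y) = 8*(5*z) = 40*z)
H((E(6) + J)/(-3 + c(6)), 10)² = (40*((6² + 3)/(-3 + (-5 + 6))))² = (40*((36 + 3)/(-3 + 1)))² = (40*(39/(-2)))² = (40*(39*(-½)))² = (40*(-39/2))² = (-780)² = 608400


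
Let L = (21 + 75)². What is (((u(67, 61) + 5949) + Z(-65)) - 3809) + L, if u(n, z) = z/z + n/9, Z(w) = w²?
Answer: 140305/9 ≈ 15589.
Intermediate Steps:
u(n, z) = 1 + n/9 (u(n, z) = 1 + n*(⅑) = 1 + n/9)
L = 9216 (L = 96² = 9216)
(((u(67, 61) + 5949) + Z(-65)) - 3809) + L = ((((1 + (⅑)*67) + 5949) + (-65)²) - 3809) + 9216 = ((((1 + 67/9) + 5949) + 4225) - 3809) + 9216 = (((76/9 + 5949) + 4225) - 3809) + 9216 = ((53617/9 + 4225) - 3809) + 9216 = (91642/9 - 3809) + 9216 = 57361/9 + 9216 = 140305/9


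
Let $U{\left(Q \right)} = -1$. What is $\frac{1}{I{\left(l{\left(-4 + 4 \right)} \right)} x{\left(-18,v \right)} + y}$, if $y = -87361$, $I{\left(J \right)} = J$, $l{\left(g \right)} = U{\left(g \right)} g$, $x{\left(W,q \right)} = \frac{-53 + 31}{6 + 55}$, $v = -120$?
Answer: $- \frac{1}{87361} \approx -1.1447 \cdot 10^{-5}$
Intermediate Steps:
$x{\left(W,q \right)} = - \frac{22}{61}$
$l{\left(g \right)} = - g$
$\frac{1}{I{\left(l{\left(-4 + 4 \right)} \right)} x{\left(-18,v \right)} + y} = \frac{1}{- (-4 + 4) \left(- \frac{22}{61}\right) - 87361} = \frac{1}{\left(-1\right) 0 \left(- \frac{22}{61}\right) - 87361} = \frac{1}{0 \left(- \frac{22}{61}\right) - 87361} = \frac{1}{0 - 87361} = \frac{1}{-87361} = - \frac{1}{87361}$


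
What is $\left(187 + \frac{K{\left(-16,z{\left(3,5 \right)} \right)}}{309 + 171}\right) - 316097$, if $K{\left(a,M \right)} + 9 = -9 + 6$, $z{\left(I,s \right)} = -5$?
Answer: $- \frac{12636401}{40} \approx -3.1591 \cdot 10^{5}$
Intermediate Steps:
$K{\left(a,M \right)} = -12$ ($K{\left(a,M \right)} = -9 + \left(-9 + 6\right) = -9 - 3 = -12$)
$\left(187 + \frac{K{\left(-16,z{\left(3,5 \right)} \right)}}{309 + 171}\right) - 316097 = \left(187 + \frac{1}{309 + 171} \left(-12\right)\right) - 316097 = \left(187 + \frac{1}{480} \left(-12\right)\right) - 316097 = \left(187 - \frac{1}{40}\right) - 316097 = \frac{7479}{40} - 316097 = - \frac{12636401}{40}$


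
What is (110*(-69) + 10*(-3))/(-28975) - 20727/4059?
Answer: -12658561/2613545 ≈ -4.8434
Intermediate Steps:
(110*(-69) + 10*(-3))/(-28975) - 20727/4059 = (-7590 - 30)*(-1/28975) - 20727*1/4059 = -7620*(-1/28975) - 2303/451 = 1524/5795 - 2303/451 = -12658561/2613545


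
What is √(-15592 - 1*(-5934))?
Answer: I*√9658 ≈ 98.275*I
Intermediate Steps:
√(-15592 - 1*(-5934)) = √(-15592 + 5934) = √(-9658) = I*√9658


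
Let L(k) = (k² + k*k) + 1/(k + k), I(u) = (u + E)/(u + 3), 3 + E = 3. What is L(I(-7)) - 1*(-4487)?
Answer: 251631/56 ≈ 4493.4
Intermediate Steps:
E = 0 (E = -3 + 3 = 0)
I(u) = u/(3 + u) (I(u) = (u + 0)/(u + 3) = u/(3 + u))
L(k) = 1/(2*k) + 2*k² (L(k) = (k² + k²) + 1/(2*k) = 2*k² + 1/(2*k) = 1/(2*k) + 2*k²)
L(I(-7)) - 1*(-4487) = (1 + 4*(-7/(3 - 7))³)/(2*((-7/(3 - 7)))) - 1*(-4487) = (1 + 4*(-7/(-4))³)/(2*((-7/(-4)))) + 4487 = (1 + 4*(-7*(-¼))³)/(2*((-7*(-¼)))) + 4487 = (1 + 4*(7/4)³)/(2*(7/4)) + 4487 = (½)*(4/7)*(1 + 4*(343/64)) + 4487 = (½)*(4/7)*(1 + 343/16) + 4487 = (½)*(4/7)*(359/16) + 4487 = 359/56 + 4487 = 251631/56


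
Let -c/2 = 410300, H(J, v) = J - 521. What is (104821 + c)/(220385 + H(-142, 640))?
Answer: -715779/219722 ≈ -3.2577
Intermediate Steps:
H(J, v) = -521 + J
c = -820600 (c = -2*410300 = -820600)
(104821 + c)/(220385 + H(-142, 640)) = (104821 - 820600)/(220385 + (-521 - 142)) = -715779/(220385 - 663) = -715779/219722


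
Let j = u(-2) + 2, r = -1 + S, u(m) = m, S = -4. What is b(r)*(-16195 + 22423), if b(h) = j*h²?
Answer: 0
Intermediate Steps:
r = -5 (r = -1 - 4 = -5)
j = 0 (j = -2 + 2 = 0)
b(h) = 0 (b(h) = 0*h² = 0)
b(r)*(-16195 + 22423) = 0*(-16195 + 22423) = 0*6228 = 0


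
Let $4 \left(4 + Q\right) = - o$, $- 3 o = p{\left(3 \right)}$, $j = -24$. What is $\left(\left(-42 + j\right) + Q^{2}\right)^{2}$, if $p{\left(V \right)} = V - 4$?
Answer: $\frac{50452609}{20736} \approx 2433.1$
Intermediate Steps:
$p{\left(V \right)} = -4 + V$
$o = \frac{1}{3}$ ($o = - \frac{-4 + 3}{3} = \left(- \frac{1}{3}\right) \left(-1\right) = \frac{1}{3} \approx 0.33333$)
$Q = - \frac{49}{12}$ ($Q = -4 + \frac{\left(-1\right) \frac{1}{3}}{4} = -4 + \frac{1}{4} \left(- \frac{1}{3}\right) = -4 - \frac{1}{12} = - \frac{49}{12} \approx -4.0833$)
$\left(\left(-42 + j\right) + Q^{2}\right)^{2} = \left(\left(-42 - 24\right) + \left(- \frac{49}{12}\right)^{2}\right)^{2} = \left(-66 + \frac{2401}{144}\right)^{2} = \left(- \frac{7103}{144}\right)^{2} = \frac{50452609}{20736}$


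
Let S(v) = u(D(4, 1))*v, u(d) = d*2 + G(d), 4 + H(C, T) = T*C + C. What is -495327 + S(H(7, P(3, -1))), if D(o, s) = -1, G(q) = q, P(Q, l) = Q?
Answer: -495399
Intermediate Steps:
H(C, T) = -4 + C + C*T (H(C, T) = -4 + (T*C + C) = -4 + (C*T + C) = -4 + (C + C*T) = -4 + C + C*T)
u(d) = 3*d (u(d) = d*2 + d = 2*d + d = 3*d)
S(v) = -3*v (S(v) = (3*(-1))*v = -3*v)
-495327 + S(H(7, P(3, -1))) = -495327 - 3*(-4 + 7 + 7*3) = -495327 - 3*(-4 + 7 + 21) = -495327 - 3*24 = -495327 - 72 = -495399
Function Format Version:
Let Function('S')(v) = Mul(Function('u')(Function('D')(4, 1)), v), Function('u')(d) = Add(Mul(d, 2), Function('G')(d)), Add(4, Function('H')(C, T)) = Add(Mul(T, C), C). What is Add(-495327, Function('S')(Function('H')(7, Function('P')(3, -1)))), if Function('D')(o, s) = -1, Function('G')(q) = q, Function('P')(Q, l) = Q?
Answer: -495399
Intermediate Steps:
Function('H')(C, T) = Add(-4, C, Mul(C, T)) (Function('H')(C, T) = Add(-4, Add(Mul(T, C), C)) = Add(-4, Add(Mul(C, T), C)) = Add(-4, Add(C, Mul(C, T))) = Add(-4, C, Mul(C, T)))
Function('u')(d) = Mul(3, d) (Function('u')(d) = Add(Mul(d, 2), d) = Add(Mul(2, d), d) = Mul(3, d))
Function('S')(v) = Mul(-3, v) (Function('S')(v) = Mul(Mul(3, -1), v) = Mul(-3, v))
Add(-495327, Function('S')(Function('H')(7, Function('P')(3, -1)))) = Add(-495327, Mul(-3, Add(-4, 7, Mul(7, 3)))) = Add(-495327, Mul(-3, Add(-4, 7, 21))) = Add(-495327, Mul(-3, 24)) = Add(-495327, -72) = -495399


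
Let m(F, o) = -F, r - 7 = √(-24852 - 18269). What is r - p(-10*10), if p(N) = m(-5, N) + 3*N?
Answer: 302 + I*√43121 ≈ 302.0 + 207.66*I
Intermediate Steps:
r = 7 + I*√43121 (r = 7 + √(-24852 - 18269) = 7 + √(-43121) = 7 + I*√43121 ≈ 7.0 + 207.66*I)
p(N) = 5 + 3*N (p(N) = -1*(-5) + 3*N = 5 + 3*N)
r - p(-10*10) = (7 + I*√43121) - (5 + 3*(-10*10)) = (7 + I*√43121) - (5 + 3*(-100)) = (7 + I*√43121) - (5 - 300) = (7 + I*√43121) - 1*(-295) = (7 + I*√43121) + 295 = 302 + I*√43121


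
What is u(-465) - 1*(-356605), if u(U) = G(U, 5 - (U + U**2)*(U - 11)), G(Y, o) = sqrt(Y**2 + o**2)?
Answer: 356605 + 5*sqrt(421906101373258) ≈ 1.0306e+8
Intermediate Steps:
u(U) = sqrt(U**2 + (5 - (-11 + U)*(U + U**2))**2) (u(U) = sqrt(U**2 + (5 - (U + U**2)*(U - 11))**2) = sqrt(U**2 + (5 - (U + U**2)*(-11 + U))**2) = sqrt(U**2 + (5 - (-11 + U)*(U + U**2))**2))
u(-465) - 1*(-356605) = sqrt((-465)**2 + (5 - 1*(-465)**3 + 10*(-465)**2 + 11*(-465))**2) - 1*(-356605) = sqrt(216225 + (5 - 1*(-100544625) + 10*216225 - 5115)**2) + 356605 = sqrt(216225 + (5 + 100544625 + 2162250 - 5115)**2) + 356605 = sqrt(216225 + 102701765**2) + 356605 = sqrt(216225 + 10547652534115225) + 356605 = sqrt(10547652534331450) + 356605 = 5*sqrt(421906101373258) + 356605 = 356605 + 5*sqrt(421906101373258)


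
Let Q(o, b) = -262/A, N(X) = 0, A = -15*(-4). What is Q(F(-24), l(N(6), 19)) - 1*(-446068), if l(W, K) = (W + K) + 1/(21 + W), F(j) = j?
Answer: 13381909/30 ≈ 4.4606e+5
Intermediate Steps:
A = 60
l(W, K) = K + W + 1/(21 + W) (l(W, K) = (K + W) + 1/(21 + W) = K + W + 1/(21 + W))
Q(o, b) = -131/30 (Q(o, b) = -262/60 = -262*1/60 = -131/30)
Q(F(-24), l(N(6), 19)) - 1*(-446068) = -131/30 - 1*(-446068) = -131/30 + 446068 = 13381909/30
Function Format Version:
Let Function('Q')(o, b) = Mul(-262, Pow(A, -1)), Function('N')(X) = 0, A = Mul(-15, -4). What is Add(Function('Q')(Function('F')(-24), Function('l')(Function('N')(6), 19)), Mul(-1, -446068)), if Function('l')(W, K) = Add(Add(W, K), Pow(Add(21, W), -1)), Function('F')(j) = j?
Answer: Rational(13381909, 30) ≈ 4.4606e+5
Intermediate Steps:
A = 60
Function('l')(W, K) = Add(K, W, Pow(Add(21, W), -1)) (Function('l')(W, K) = Add(Add(K, W), Pow(Add(21, W), -1)) = Add(K, W, Pow(Add(21, W), -1)))
Function('Q')(o, b) = Rational(-131, 30) (Function('Q')(o, b) = Mul(-262, Pow(60, -1)) = Mul(-262, Rational(1, 60)) = Rational(-131, 30))
Add(Function('Q')(Function('F')(-24), Function('l')(Function('N')(6), 19)), Mul(-1, -446068)) = Add(Rational(-131, 30), Mul(-1, -446068)) = Add(Rational(-131, 30), 446068) = Rational(13381909, 30)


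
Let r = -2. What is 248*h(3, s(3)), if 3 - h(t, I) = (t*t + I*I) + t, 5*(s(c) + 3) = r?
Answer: -127472/25 ≈ -5098.9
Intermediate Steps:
s(c) = -17/5 (s(c) = -3 + (⅕)*(-2) = -3 - ⅖ = -17/5)
h(t, I) = 3 - t - I² - t² (h(t, I) = 3 - ((t*t + I*I) + t) = 3 - ((t² + I²) + t) = 3 - ((I² + t²) + t) = 3 - (t + I² + t²) = 3 + (-t - I² - t²) = 3 - t - I² - t²)
248*h(3, s(3)) = 248*(3 - 1*3 - (-17/5)² - 1*3²) = 248*(3 - 3 - 1*289/25 - 1*9) = 248*(3 - 3 - 289/25 - 9) = 248*(-514/25) = -127472/25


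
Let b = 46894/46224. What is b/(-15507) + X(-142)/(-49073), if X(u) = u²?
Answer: -7227883531207/17587654454232 ≈ -0.41096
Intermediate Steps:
b = 23447/23112 (b = 46894*(1/46224) = 23447/23112 ≈ 1.0145)
b/(-15507) + X(-142)/(-49073) = (23447/23112)/(-15507) + (-142)²/(-49073) = (23447/23112)*(-1/15507) + 20164*(-1/49073) = -23447/358397784 - 20164/49073 = -7227883531207/17587654454232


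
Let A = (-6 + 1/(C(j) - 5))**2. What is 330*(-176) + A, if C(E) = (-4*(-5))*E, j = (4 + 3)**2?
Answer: -55178089199/950625 ≈ -58044.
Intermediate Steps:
j = 49 (j = 7**2 = 49)
C(E) = 20*E
A = 34210801/950625 (A = (-6 + 1/(20*49 - 5))**2 = (-6 + 1/(980 - 5))**2 = (-6 + 1/975)**2 = (-5849/975)**2 = 34210801/950625 ≈ 35.988)
330*(-176) + A = 330*(-176) + 34210801/950625 = -58080 + 34210801/950625 = -55178089199/950625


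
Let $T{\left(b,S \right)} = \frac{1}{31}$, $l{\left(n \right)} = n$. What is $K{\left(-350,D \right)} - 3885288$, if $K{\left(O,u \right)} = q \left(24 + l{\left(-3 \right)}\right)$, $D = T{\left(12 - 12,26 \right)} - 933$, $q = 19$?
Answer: $-3884889$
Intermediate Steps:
$T{\left(b,S \right)} = \frac{1}{31}$
$D = - \frac{28922}{31}$ ($D = \frac{1}{31} - 933 = - \frac{28922}{31} \approx -932.97$)
$K{\left(O,u \right)} = 399$ ($K{\left(O,u \right)} = 19 \left(24 - 3\right) = 19 \cdot 21 = 399$)
$K{\left(-350,D \right)} - 3885288 = 399 - 3885288 = -3884889$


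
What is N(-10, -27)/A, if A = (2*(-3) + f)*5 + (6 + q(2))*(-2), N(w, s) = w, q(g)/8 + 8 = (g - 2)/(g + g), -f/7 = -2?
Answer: -5/78 ≈ -0.064103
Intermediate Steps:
f = 14 (f = -7*(-2) = 14)
q(g) = -64 + 4*(-2 + g)/g (q(g) = -64 + 8*((g - 2)/(g + g)) = -64 + 8*((-2 + g)/((2*g))) = -64 + 8*((-2 + g)*(1/(2*g))) = -64 + 8*((-2 + g)/(2*g)) = -64 + 4*(-2 + g)/g)
A = 156 (A = (2*(-3) + 14)*5 + (6 + (-60 - 8/2))*(-2) = (-6 + 14)*5 + (6 + (-60 - 8*½))*(-2) = 8*5 + (6 + (-60 - 4))*(-2) = 40 + (6 - 64)*(-2) = 40 - 58*(-2) = 40 + 116 = 156)
N(-10, -27)/A = -10/156 = -10*1/156 = -5/78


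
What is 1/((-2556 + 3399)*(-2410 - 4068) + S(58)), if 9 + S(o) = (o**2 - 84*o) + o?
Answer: -1/5462413 ≈ -1.8307e-7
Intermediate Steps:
S(o) = -9 + o**2 - 83*o (S(o) = -9 + ((o**2 - 84*o) + o) = -9 + (o**2 - 83*o) = -9 + o**2 - 83*o)
1/((-2556 + 3399)*(-2410 - 4068) + S(58)) = 1/((-2556 + 3399)*(-2410 - 4068) + (-9 + 58**2 - 83*58)) = 1/(843*(-6478) + (-9 + 3364 - 4814)) = 1/(-5460954 - 1459) = 1/(-5462413) = -1/5462413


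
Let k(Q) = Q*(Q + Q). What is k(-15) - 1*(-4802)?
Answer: 5252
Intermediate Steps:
k(Q) = 2*Q**2 (k(Q) = Q*(2*Q) = 2*Q**2)
k(-15) - 1*(-4802) = 2*(-15)**2 - 1*(-4802) = 2*225 + 4802 = 450 + 4802 = 5252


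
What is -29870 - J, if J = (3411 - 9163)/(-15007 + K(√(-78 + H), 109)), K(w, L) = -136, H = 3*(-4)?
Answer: -452327162/15143 ≈ -29870.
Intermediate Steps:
H = -12
J = 5752/15143 (J = (3411 - 9163)/(-15007 - 136) = -5752/(-15143) = -5752*(-1/15143) = 5752/15143 ≈ 0.37985)
-29870 - J = -29870 - 1*5752/15143 = -29870 - 5752/15143 = -452327162/15143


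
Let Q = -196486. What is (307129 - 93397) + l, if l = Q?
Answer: 17246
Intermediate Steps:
l = -196486
(307129 - 93397) + l = (307129 - 93397) - 196486 = 213732 - 196486 = 17246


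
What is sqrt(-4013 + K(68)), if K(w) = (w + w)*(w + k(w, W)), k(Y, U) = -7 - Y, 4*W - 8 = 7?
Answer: I*sqrt(4965) ≈ 70.463*I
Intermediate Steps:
W = 15/4 (W = 2 + (1/4)*7 = 2 + 7/4 = 15/4 ≈ 3.7500)
K(w) = -14*w (K(w) = (w + w)*(w + (-7 - w)) = (2*w)*(-7) = -14*w)
sqrt(-4013 + K(68)) = sqrt(-4013 - 14*68) = sqrt(-4013 - 952) = sqrt(-4965) = I*sqrt(4965)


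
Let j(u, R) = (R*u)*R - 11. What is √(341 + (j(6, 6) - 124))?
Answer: √422 ≈ 20.543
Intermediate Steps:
j(u, R) = -11 + u*R² (j(u, R) = u*R² - 11 = -11 + u*R²)
√(341 + (j(6, 6) - 124)) = √(341 + ((-11 + 6*6²) - 124)) = √(341 + ((-11 + 6*36) - 124)) = √(341 + ((-11 + 216) - 124)) = √(341 + (205 - 124)) = √(341 + 81) = √422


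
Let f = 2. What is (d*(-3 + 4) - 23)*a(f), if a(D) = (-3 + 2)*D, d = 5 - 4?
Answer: 44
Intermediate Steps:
d = 1
a(D) = -D
(d*(-3 + 4) - 23)*a(f) = (1*(-3 + 4) - 23)*(-1*2) = (1*1 - 23)*(-2) = (1 - 23)*(-2) = -22*(-2) = 44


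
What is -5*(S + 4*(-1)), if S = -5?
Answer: 45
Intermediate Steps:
-5*(S + 4*(-1)) = -5*(-5 + 4*(-1)) = -5*(-5 - 4) = -5*(-9) = 45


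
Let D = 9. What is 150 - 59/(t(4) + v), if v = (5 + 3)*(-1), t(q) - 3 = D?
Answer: 541/4 ≈ 135.25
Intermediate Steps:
t(q) = 12 (t(q) = 3 + 9 = 12)
v = -8 (v = 8*(-1) = -8)
150 - 59/(t(4) + v) = 150 - 59/(12 - 8) = 150 - 59/4 = 541/4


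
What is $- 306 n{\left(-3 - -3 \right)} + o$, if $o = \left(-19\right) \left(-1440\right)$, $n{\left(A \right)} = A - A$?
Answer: $27360$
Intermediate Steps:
$n{\left(A \right)} = 0$
$o = 27360$
$- 306 n{\left(-3 - -3 \right)} + o = \left(-306\right) 0 + 27360 = 0 + 27360 = 27360$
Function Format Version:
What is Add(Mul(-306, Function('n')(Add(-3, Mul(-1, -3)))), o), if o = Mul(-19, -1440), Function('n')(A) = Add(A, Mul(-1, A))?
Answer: 27360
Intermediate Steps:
Function('n')(A) = 0
o = 27360
Add(Mul(-306, Function('n')(Add(-3, Mul(-1, -3)))), o) = Add(Mul(-306, 0), 27360) = Add(0, 27360) = 27360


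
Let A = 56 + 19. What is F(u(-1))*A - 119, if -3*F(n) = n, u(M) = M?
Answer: -94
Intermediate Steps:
A = 75
F(n) = -n/3
F(u(-1))*A - 119 = -⅓*(-1)*75 - 119 = (⅓)*75 - 119 = 25 - 119 = -94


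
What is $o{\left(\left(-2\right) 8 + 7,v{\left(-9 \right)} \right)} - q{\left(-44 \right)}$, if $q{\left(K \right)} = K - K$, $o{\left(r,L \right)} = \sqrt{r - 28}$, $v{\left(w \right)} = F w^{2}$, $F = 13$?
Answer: $i \sqrt{37} \approx 6.0828 i$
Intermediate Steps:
$v{\left(w \right)} = 13 w^{2}$
$o{\left(r,L \right)} = \sqrt{-28 + r}$
$q{\left(K \right)} = 0$
$o{\left(\left(-2\right) 8 + 7,v{\left(-9 \right)} \right)} - q{\left(-44 \right)} = \sqrt{-28 + \left(\left(-2\right) 8 + 7\right)} - 0 = \sqrt{-28 + \left(-16 + 7\right)} + 0 = \sqrt{-28 - 9} + 0 = \sqrt{-37} + 0 = i \sqrt{37} + 0 = i \sqrt{37}$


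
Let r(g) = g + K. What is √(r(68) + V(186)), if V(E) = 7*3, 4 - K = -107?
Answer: 10*√2 ≈ 14.142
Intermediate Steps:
K = 111 (K = 4 - 1*(-107) = 4 + 107 = 111)
V(E) = 21
r(g) = 111 + g (r(g) = g + 111 = 111 + g)
√(r(68) + V(186)) = √((111 + 68) + 21) = √(179 + 21) = √200 = 10*√2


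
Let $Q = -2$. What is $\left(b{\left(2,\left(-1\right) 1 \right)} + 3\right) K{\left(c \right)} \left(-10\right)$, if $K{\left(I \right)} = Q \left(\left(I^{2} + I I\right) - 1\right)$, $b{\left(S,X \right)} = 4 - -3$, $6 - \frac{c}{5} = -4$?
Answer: $999800$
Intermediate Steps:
$c = 50$ ($c = 30 - -20 = 30 + 20 = 50$)
$b{\left(S,X \right)} = 7$ ($b{\left(S,X \right)} = 4 + 3 = 7$)
$K{\left(I \right)} = 2 - 4 I^{2}$ ($K{\left(I \right)} = - 2 \left(\left(I^{2} + I I\right) - 1\right) = - 2 \left(\left(I^{2} + I^{2}\right) - 1\right) = - 2 \left(2 I^{2} - 1\right) = - 2 \left(-1 + 2 I^{2}\right) = 2 - 4 I^{2}$)
$\left(b{\left(2,\left(-1\right) 1 \right)} + 3\right) K{\left(c \right)} \left(-10\right) = \left(7 + 3\right) \left(2 - 4 \cdot 50^{2}\right) \left(-10\right) = 10 \left(2 - 10000\right) \left(-10\right) = 10 \left(-9998\right) \left(-10\right) = \left(-99980\right) \left(-10\right) = 999800$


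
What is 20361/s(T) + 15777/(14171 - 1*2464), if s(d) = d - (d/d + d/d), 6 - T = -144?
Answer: 240701223/1732636 ≈ 138.92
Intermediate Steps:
T = 150 (T = 6 - 1*(-144) = 6 + 144 = 150)
s(d) = -2 + d (s(d) = d - (1 + 1) = d - 1*2 = d - 2 = -2 + d)
20361/s(T) + 15777/(14171 - 1*2464) = 20361/(-2 + 150) + 15777/(14171 - 1*2464) = 20361/148 + 15777/(14171 - 2464) = 20361*(1/148) + 15777/11707 = 20361/148 + 15777*(1/11707) = 20361/148 + 15777/11707 = 240701223/1732636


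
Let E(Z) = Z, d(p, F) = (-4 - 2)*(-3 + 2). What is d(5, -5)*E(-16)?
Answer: -96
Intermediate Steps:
d(p, F) = 6 (d(p, F) = -6*(-1) = 6)
d(5, -5)*E(-16) = 6*(-16) = -96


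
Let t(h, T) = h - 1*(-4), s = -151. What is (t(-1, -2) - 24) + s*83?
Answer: -12554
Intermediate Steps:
t(h, T) = 4 + h (t(h, T) = h + 4 = 4 + h)
(t(-1, -2) - 24) + s*83 = ((4 - 1) - 24) - 151*83 = (3 - 24) - 12533 = -21 - 12533 = -12554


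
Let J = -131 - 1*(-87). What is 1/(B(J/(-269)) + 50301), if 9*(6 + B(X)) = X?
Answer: 2421/121764239 ≈ 1.9883e-5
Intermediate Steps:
J = -44 (J = -131 + 87 = -44)
B(X) = -6 + X/9
1/(B(J/(-269)) + 50301) = 1/((-6 + (-44/(-269))/9) + 50301) = 1/((-6 + (-44*(-1/269))/9) + 50301) = 1/((-6 + (⅑)*(44/269)) + 50301) = 1/((-6 + 44/2421) + 50301) = 1/(-14482/2421 + 50301) = 1/(121764239/2421) = 2421/121764239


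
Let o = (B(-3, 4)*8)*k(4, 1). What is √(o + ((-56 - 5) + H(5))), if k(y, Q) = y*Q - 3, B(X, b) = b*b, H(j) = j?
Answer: 6*√2 ≈ 8.4853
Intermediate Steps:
B(X, b) = b²
k(y, Q) = -3 + Q*y (k(y, Q) = Q*y - 3 = -3 + Q*y)
o = 128 (o = (4²*8)*(-3 + 1*4) = (16*8)*(-3 + 4) = 128*1 = 128)
√(o + ((-56 - 5) + H(5))) = √(128 + ((-56 - 5) + 5)) = √(128 + (-61 + 5)) = √(128 - 56) = √72 = 6*√2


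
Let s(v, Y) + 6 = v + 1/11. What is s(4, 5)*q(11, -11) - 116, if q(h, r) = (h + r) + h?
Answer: -137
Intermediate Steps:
s(v, Y) = -65/11 + v (s(v, Y) = -6 + (v + 1/11) = -6 + (1/11 + v) = -65/11 + v)
q(h, r) = r + 2*h
s(4, 5)*q(11, -11) - 116 = (-65/11 + 4)*(-11 + 2*11) - 116 = -21*(-11 + 22)/11 - 116 = -21/11*11 - 116 = -21 - 116 = -137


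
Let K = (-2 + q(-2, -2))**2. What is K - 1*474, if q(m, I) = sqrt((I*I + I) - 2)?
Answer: -470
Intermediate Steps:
q(m, I) = sqrt(-2 + I + I**2) (q(m, I) = sqrt((I**2 + I) - 2) = sqrt((I + I**2) - 2) = sqrt(-2 + I + I**2))
K = 4 (K = (-2 + sqrt(-2 - 2 + (-2)**2))**2 = (-2 + sqrt(-2 - 2 + 4))**2 = (-2 + sqrt(0))**2 = (-2 + 0)**2 = (-2)**2 = 4)
K - 1*474 = 4 - 1*474 = 4 - 474 = -470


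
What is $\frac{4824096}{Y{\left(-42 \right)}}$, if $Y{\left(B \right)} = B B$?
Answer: $\frac{402008}{147} \approx 2734.8$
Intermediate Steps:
$Y{\left(B \right)} = B^{2}$
$\frac{4824096}{Y{\left(-42 \right)}} = \frac{4824096}{\left(-42\right)^{2}} = \frac{4824096}{1764} = 4824096 \cdot \frac{1}{1764} = \frac{402008}{147}$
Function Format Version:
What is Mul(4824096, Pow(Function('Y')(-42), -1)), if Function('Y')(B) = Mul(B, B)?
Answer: Rational(402008, 147) ≈ 2734.8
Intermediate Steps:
Function('Y')(B) = Pow(B, 2)
Mul(4824096, Pow(Function('Y')(-42), -1)) = Mul(4824096, Pow(Pow(-42, 2), -1)) = Mul(4824096, Pow(1764, -1)) = Mul(4824096, Rational(1, 1764)) = Rational(402008, 147)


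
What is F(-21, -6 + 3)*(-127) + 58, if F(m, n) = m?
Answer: 2725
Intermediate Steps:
F(-21, -6 + 3)*(-127) + 58 = -21*(-127) + 58 = 2667 + 58 = 2725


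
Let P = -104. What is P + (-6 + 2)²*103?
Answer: 1544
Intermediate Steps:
P + (-6 + 2)²*103 = -104 + (-6 + 2)²*103 = -104 + (-4)²*103 = -104 + 16*103 = -104 + 1648 = 1544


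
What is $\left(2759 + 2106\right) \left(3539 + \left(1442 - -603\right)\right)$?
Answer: $27166160$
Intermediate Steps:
$\left(2759 + 2106\right) \left(3539 + \left(1442 - -603\right)\right) = 4865 \left(3539 + \left(1442 + 603\right)\right) = 4865 \left(3539 + 2045\right) = 4865 \cdot 5584 = 27166160$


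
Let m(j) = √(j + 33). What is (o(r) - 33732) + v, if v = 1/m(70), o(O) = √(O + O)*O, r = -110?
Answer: -33732 + √103/103 - 220*I*√55 ≈ -33732.0 - 1631.6*I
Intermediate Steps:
m(j) = √(33 + j)
o(O) = √2*O^(3/2) (o(O) = √(2*O)*O = (√2*√O)*O = √2*O^(3/2))
v = √103/103 (v = 1/(√(33 + 70)) = 1/(√103) = √103/103 ≈ 0.098533)
(o(r) - 33732) + v = (√2*(-110)^(3/2) - 33732) + √103/103 = (√2*(-110*I*√110) - 33732) + √103/103 = (-220*I*√55 - 33732) + √103/103 = (-33732 - 220*I*√55) + √103/103 = -33732 + √103/103 - 220*I*√55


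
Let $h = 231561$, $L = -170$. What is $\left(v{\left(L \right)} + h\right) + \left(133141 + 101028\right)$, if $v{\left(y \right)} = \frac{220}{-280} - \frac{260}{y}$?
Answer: $\frac{110843917}{238} \approx 4.6573 \cdot 10^{5}$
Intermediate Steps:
$v{\left(y \right)} = - \frac{11}{14} - \frac{260}{y}$ ($v{\left(y \right)} = 220 \left(- \frac{1}{280}\right) - \frac{260}{y} = - \frac{11}{14} - \frac{260}{y}$)
$\left(v{\left(L \right)} + h\right) + \left(133141 + 101028\right) = \left(\left(- \frac{11}{14} - \frac{260}{-170}\right) + 231561\right) + \left(133141 + 101028\right) = \left(\left(- \frac{11}{14} - - \frac{26}{17}\right) + 231561\right) + 234169 = \left(\left(- \frac{11}{14} + \frac{26}{17}\right) + 231561\right) + 234169 = \left(\frac{177}{238} + 231561\right) + 234169 = \frac{55111695}{238} + 234169 = \frac{110843917}{238}$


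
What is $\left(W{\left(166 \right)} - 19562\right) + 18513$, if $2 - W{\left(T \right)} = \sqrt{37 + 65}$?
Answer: $-1047 - \sqrt{102} \approx -1057.1$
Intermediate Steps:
$W{\left(T \right)} = 2 - \sqrt{102}$ ($W{\left(T \right)} = 2 - \sqrt{37 + 65} = 2 - \sqrt{102}$)
$\left(W{\left(166 \right)} - 19562\right) + 18513 = \left(\left(2 - \sqrt{102}\right) - 19562\right) + 18513 = \left(-19560 - \sqrt{102}\right) + 18513 = -1047 - \sqrt{102}$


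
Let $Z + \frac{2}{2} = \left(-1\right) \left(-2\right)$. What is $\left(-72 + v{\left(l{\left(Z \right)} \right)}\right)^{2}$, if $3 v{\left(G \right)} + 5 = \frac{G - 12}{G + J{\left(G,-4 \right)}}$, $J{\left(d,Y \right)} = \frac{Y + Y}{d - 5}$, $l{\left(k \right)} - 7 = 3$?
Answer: $\frac{21585316}{3969} \approx 5438.5$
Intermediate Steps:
$Z = 1$ ($Z = -1 - -2 = -1 + 2 = 1$)
$l{\left(k \right)} = 10$ ($l{\left(k \right)} = 7 + 3 = 10$)
$J{\left(d,Y \right)} = \frac{2 Y}{-5 + d}$
$v{\left(G \right)} = - \frac{5}{3} + \frac{-12 + G}{3 \left(G - \frac{8}{-5 + G}\right)}$ ($v{\left(G \right)} = - \frac{5}{3} + \frac{\left(G - 12\right) \frac{1}{G + 2 \left(-4\right) \frac{1}{-5 + G}}}{3} = - \frac{5}{3} + \frac{\left(-12 + G\right) \frac{1}{G - \frac{8}{-5 + G}}}{3} = - \frac{5}{3} + \frac{\frac{1}{G - \frac{8}{-5 + G}} \left(-12 + G\right)}{3} = - \frac{5}{3} + \frac{-12 + G}{3 \left(G - \frac{8}{-5 + G}\right)}$)
$\left(-72 + v{\left(l{\left(Z \right)} \right)}\right)^{2} = \left(-72 + \frac{4 \left(10 - \left(-5 + 10\right) \left(3 + 10\right)\right)}{3 \left(-8 + 10 \left(-5 + 10\right)\right)}\right)^{2} = \left(-72 + \frac{4 \left(10 - 5 \cdot 13\right)}{3 \left(-8 + 10 \cdot 5\right)}\right)^{2} = \left(-72 + \frac{4 \left(10 - 65\right)}{3 \left(-8 + 50\right)}\right)^{2} = \left(-72 + \frac{4}{3} \cdot \frac{1}{42} \left(-55\right)\right)^{2} = \left(-72 - \frac{110}{63}\right)^{2} = \left(- \frac{4646}{63}\right)^{2} = \frac{21585316}{3969}$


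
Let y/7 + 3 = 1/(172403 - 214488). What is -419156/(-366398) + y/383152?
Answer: 30172082711421/26375670239215 ≈ 1.1439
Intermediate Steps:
y = -883792/42085 (y = -21 + 7/(172403 - 214488) = -21 + 7/(-42085) = -21 + 7*(-1/42085) = -21 - 7/42085 = -883792/42085 ≈ -21.000)
-419156/(-366398) + y/383152 = -419156/(-366398) - 883792/42085/383152 = -419156*(-1/366398) - 883792/42085*1/383152 = 209578/183199 - 7891/143972785 = 30172082711421/26375670239215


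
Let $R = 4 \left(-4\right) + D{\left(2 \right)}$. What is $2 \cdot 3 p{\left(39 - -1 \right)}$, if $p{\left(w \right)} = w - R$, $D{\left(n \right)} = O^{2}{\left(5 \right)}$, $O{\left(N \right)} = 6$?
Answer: $120$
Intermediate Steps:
$D{\left(n \right)} = 36$ ($D{\left(n \right)} = 6^{2} = 36$)
$R = 20$ ($R = 4 \left(-4\right) + 36 = -16 + 36 = 20$)
$p{\left(w \right)} = -20 + w$ ($p{\left(w \right)} = w - 20 = -20 + w$)
$2 \cdot 3 p{\left(39 - -1 \right)} = 2 \cdot 3 \left(-20 + \left(39 - -1\right)\right) = 6 \left(-20 + \left(39 + 1\right)\right) = 6 \left(-20 + 40\right) = 6 \cdot 20 = 120$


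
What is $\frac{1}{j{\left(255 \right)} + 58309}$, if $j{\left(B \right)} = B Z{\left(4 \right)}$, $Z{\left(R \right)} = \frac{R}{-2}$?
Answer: $\frac{1}{57799} \approx 1.7301 \cdot 10^{-5}$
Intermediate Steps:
$Z{\left(R \right)} = - \frac{R}{2}$ ($Z{\left(R \right)} = R \left(- \frac{1}{2}\right) = - \frac{R}{2}$)
$j{\left(B \right)} = - 2 B$ ($j{\left(B \right)} = B \left(\left(- \frac{1}{2}\right) 4\right) = B \left(-2\right) = - 2 B$)
$\frac{1}{j{\left(255 \right)} + 58309} = \frac{1}{\left(-2\right) 255 + 58309} = \frac{1}{-510 + 58309} = \frac{1}{57799}$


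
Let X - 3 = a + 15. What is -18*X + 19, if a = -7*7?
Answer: 577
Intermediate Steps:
a = -49
X = -31 (X = 3 + (-49 + 15) = 3 - 34 = -31)
-18*X + 19 = -18*(-31) + 19 = 558 + 19 = 577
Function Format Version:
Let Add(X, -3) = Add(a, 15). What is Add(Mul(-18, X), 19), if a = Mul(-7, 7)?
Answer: 577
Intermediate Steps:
a = -49
X = -31 (X = Add(3, Add(-49, 15)) = Add(3, -34) = -31)
Add(Mul(-18, X), 19) = Add(Mul(-18, -31), 19) = Add(558, 19) = 577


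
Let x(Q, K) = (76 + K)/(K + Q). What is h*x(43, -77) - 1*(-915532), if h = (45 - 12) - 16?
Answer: 1831065/2 ≈ 9.1553e+5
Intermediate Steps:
h = 17 (h = 33 - 16 = 17)
x(Q, K) = (76 + K)/(K + Q)
h*x(43, -77) - 1*(-915532) = 17*((76 - 77)/(-77 + 43)) - 1*(-915532) = 17*(-1/(-34)) + 915532 = 17*(-1/34*(-1)) + 915532 = 17*(1/34) + 915532 = 1/2 + 915532 = 1831065/2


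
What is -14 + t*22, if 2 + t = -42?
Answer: -982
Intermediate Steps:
t = -44 (t = -2 - 42 = -44)
-14 + t*22 = -14 - 44*22 = -14 - 968 = -982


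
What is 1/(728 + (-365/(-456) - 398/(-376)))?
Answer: 21432/15642337 ≈ 0.0013701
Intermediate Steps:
1/(728 + (-365/(-456) - 398/(-376))) = 1/(728 + (-365*(-1/456) - 398*(-1/376))) = 1/(728 + (365/456 + 199/188)) = 1/(728 + 39841/21432) = 1/(15642337/21432) = 21432/15642337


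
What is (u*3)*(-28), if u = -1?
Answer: 84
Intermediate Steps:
(u*3)*(-28) = -1*3*(-28) = -3*(-28) = 84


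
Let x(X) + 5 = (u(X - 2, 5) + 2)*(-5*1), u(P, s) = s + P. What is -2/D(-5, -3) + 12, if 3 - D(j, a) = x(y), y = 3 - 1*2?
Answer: 227/19 ≈ 11.947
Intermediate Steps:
u(P, s) = P + s
y = 1 (y = 3 - 2 = 1)
x(X) = -30 - 5*X (x(X) = -5 + (((X - 2) + 5) + 2)*(-5*1) = -5 + (((-2 + X) + 5) + 2)*(-5) = -5 + ((3 + X) + 2)*(-5) = -5 + (5 + X)*(-5) = -5 + (-25 - 5*X) = -30 - 5*X)
D(j, a) = 38 (D(j, a) = 3 - (-30 - 5*1) = 3 - (-30 - 5) = 3 - 1*(-35) = 3 + 35 = 38)
-2/D(-5, -3) + 12 = -2/38 + 12 = (1/38)*(-2) + 12 = -1/19 + 12 = 227/19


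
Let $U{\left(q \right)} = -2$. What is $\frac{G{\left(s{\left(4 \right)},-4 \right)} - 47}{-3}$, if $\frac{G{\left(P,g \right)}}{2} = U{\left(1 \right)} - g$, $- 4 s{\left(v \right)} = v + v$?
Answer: $\frac{43}{3} \approx 14.333$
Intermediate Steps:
$s{\left(v \right)} = - \frac{v}{2}$ ($s{\left(v \right)} = - \frac{v + v}{4} = - \frac{2 v}{4} = - \frac{v}{2}$)
$G{\left(P,g \right)} = -4 - 2 g$ ($G{\left(P,g \right)} = 2 \left(-2 - g\right) = -4 - 2 g$)
$\frac{G{\left(s{\left(4 \right)},-4 \right)} - 47}{-3} = \frac{\left(-4 - -8\right) - 47}{-3} = - \frac{\left(-4 + 8\right) - 47}{3} = - \frac{4 - 47}{3} = \left(- \frac{1}{3}\right) \left(-43\right) = \frac{43}{3}$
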